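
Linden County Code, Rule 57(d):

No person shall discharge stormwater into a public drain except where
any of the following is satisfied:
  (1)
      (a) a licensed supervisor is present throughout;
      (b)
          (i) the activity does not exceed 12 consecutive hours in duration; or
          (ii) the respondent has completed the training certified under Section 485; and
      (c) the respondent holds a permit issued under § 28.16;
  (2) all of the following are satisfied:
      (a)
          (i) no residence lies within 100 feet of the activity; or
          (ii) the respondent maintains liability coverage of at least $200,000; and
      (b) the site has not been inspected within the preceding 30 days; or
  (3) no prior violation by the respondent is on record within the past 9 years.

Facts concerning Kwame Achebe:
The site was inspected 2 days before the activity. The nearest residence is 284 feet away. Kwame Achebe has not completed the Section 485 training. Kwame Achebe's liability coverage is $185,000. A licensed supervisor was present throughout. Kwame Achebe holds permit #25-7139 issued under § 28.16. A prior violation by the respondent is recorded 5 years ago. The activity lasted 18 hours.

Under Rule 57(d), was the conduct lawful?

(a) supervisor present — met.
(i) ≤ 12 hrs duration — not satisfied.
(ii) training certified — fails.
So (b) is not satisfied (F OR F).
(c) holds permit — satisfied.
So (1) is not satisfied (T AND F AND T).
(i) no residence in 100 ft — met.
(ii) coverage ≥ $200,000 — not satisfied.
(a): T OR F → true.
(b) not (site inspected) — not met.
(2) = T AND F = false.
(3) no prior violation — not satisfied.
So Overall is not satisfied (F OR F OR F).

No — unlawful.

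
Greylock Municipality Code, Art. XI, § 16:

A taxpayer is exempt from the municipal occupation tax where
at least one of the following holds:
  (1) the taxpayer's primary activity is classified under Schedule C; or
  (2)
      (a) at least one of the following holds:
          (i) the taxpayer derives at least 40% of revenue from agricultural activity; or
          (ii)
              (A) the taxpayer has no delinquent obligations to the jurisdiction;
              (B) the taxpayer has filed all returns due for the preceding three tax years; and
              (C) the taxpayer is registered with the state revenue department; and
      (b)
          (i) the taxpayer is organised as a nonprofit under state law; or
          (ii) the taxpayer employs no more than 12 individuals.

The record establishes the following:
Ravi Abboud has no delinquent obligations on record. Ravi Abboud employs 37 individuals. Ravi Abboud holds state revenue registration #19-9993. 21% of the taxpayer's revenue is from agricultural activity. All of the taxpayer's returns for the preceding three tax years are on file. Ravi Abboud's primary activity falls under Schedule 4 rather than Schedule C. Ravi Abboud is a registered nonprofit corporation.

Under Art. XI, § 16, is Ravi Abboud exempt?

Yes — exempt.

(1) Schedule C activity — not satisfied.
(i) ≥40% agricultural — not met.
(A) no delinquency — holds.
(B) returns current — holds.
(C) state-registered — holds.
So (ii) is satisfied (T AND T AND T).
(a) = F OR T = true.
(i) nonprofit — holds.
(ii) ≤ 12 employees — fails.
(b) = T OR F = true.
(2) = T AND T = true.
Overall = F OR T = true.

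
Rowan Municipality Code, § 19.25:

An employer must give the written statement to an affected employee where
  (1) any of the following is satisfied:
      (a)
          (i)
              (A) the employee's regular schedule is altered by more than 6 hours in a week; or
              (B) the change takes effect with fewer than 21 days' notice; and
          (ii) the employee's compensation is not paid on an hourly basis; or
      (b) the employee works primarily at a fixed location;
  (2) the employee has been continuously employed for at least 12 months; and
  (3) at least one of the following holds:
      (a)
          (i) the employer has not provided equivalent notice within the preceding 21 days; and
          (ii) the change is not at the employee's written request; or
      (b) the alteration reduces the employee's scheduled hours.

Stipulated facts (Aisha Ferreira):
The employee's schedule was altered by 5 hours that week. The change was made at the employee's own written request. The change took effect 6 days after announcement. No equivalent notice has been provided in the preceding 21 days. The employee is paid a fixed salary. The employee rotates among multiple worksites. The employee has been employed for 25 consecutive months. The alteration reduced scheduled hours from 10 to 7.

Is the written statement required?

(A) schedule shift > 6h — fails.
(B) < 21 days' notice — met.
(i): F OR T → true.
(ii) not (hourly-paid) — satisfied.
(a): T AND T → true.
(b) fixed location — not satisfied.
(1) = T OR F = true.
(2) tenure ≥ 12 mo. — met.
(i) no recent notice — satisfied.
(ii) not employee-requested — not met.
So (a) is not satisfied (T AND F).
(b) hours reduced — met.
(3): F OR T → true.
Overall: T AND T AND T → true.

Yes — required.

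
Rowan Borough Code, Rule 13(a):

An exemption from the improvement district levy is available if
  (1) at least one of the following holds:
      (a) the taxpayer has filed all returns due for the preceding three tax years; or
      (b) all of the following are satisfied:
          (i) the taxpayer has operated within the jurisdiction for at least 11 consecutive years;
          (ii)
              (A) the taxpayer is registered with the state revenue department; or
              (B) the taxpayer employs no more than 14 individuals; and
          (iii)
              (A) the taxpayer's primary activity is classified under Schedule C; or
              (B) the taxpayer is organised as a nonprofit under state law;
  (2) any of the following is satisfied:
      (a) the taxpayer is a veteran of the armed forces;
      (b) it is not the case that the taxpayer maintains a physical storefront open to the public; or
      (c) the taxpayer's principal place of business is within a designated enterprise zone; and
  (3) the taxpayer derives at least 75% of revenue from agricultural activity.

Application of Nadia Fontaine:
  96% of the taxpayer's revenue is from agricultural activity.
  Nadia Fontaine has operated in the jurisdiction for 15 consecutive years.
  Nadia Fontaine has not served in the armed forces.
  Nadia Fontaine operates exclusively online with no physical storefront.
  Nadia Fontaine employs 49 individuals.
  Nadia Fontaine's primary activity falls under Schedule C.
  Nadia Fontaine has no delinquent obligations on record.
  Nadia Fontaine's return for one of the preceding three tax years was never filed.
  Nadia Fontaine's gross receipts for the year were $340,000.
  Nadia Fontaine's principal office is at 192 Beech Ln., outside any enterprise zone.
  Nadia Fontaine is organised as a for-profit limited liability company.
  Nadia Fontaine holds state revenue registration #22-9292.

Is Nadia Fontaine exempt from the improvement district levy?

(a) returns current — not met.
(i) ≥ 11 yrs in jurisdiction — met.
(A) state-registered — holds.
(B) ≤ 14 employees — not met.
(ii) = T OR F = true.
(A) Schedule C activity — satisfied.
(B) nonprofit — not satisfied.
So (iii) is satisfied (T OR F).
(b) = T AND T AND T = true.
So (1) is satisfied (F OR T).
(a) veteran — fails.
(b) not (has storefront) — holds.
(c) in enterprise zone — fails.
(2): F OR T OR F → true.
(3) ≥75% agricultural — met.
Overall: T AND T AND T → true.

Yes — exempt.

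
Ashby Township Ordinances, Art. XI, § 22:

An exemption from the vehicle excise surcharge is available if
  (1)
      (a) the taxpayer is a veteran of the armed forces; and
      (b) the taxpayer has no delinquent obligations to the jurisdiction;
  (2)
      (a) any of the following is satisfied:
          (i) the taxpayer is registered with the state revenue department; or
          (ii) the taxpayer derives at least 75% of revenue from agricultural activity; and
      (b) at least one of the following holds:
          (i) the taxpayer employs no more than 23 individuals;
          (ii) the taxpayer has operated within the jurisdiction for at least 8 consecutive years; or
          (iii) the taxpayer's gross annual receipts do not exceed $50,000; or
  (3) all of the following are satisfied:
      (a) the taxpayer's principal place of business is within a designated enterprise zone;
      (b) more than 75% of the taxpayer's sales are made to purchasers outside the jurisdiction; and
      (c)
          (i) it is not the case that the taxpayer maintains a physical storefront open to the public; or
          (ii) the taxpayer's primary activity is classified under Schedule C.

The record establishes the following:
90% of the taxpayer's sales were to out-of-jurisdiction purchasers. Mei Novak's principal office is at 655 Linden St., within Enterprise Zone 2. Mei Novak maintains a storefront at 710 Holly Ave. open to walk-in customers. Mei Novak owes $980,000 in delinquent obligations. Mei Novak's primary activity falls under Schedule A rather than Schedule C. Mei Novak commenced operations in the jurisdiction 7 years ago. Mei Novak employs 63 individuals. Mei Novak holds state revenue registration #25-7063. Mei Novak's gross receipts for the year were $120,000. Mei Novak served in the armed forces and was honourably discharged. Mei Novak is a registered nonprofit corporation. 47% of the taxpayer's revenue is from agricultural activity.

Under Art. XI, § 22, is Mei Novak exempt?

No — not exempt.

(a) veteran — satisfied.
(b) no delinquency — not met.
(1) = T AND F = false.
(i) state-registered — holds.
(ii) ≥75% agricultural — not met.
(a) = T OR F = true.
(i) ≤ 23 employees — not met.
(ii) ≥ 8 yrs in jurisdiction — not satisfied.
(iii) receipts ≤ $50,000 — not satisfied.
So (b) is not satisfied (F OR F OR F).
(2): T AND F → false.
(a) in enterprise zone — holds.
(b) >75% out-of-jur. sales — met.
(i) not (has storefront) — not met.
(ii) Schedule C activity — not met.
So (c) is not satisfied (F OR F).
(3) = T AND T AND F = false.
Overall: F OR F OR F → false.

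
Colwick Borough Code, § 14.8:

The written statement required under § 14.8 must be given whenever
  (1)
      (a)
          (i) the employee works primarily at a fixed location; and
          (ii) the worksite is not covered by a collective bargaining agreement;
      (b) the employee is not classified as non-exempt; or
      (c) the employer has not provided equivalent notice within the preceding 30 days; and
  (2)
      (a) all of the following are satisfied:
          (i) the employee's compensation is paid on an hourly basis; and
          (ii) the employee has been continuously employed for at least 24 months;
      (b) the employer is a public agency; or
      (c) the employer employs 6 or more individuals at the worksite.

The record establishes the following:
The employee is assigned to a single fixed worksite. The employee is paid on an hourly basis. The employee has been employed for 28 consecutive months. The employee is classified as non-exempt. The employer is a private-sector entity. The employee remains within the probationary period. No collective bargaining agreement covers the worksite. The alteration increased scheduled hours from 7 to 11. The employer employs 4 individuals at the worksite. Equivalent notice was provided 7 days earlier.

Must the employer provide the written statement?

(i) fixed location — satisfied.
(ii) no CBA — satisfied.
(a): T AND T → true.
(b) not (non-exempt) — not met.
(c) no recent notice — not satisfied.
(1) = T OR F OR F = true.
(i) hourly-paid — satisfied.
(ii) tenure ≥ 24 mo. — met.
(a): T AND T → true.
(b) public agency — not satisfied.
(c) ≥ 6 at site — not satisfied.
(2) = T OR F OR F = true.
So Overall is satisfied (T AND T).

Yes — required.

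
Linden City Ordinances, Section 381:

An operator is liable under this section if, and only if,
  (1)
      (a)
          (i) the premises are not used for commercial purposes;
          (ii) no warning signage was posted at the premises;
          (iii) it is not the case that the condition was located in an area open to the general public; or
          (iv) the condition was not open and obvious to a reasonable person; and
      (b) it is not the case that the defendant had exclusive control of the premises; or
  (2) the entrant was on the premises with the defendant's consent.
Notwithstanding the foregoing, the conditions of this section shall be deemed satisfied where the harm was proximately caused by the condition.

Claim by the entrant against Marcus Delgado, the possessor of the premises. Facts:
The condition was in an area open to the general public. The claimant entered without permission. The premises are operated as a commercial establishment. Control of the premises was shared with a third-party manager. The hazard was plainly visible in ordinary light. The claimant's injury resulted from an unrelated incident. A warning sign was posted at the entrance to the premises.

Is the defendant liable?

No — not liable.

(i) not (commercial use) — not met.
(ii) no signage posted — fails.
(iii) not (public area) — not satisfied.
(iv) not open/obvious — not satisfied.
(a) = F OR F OR F OR F = false.
(b) not (exclusive control) — met.
So (1) is not satisfied (F AND T).
(2) consent to enter — not met.
Overall: F OR F → false.
Exception (proximate cause) — not satisfied.
Result: main false OR exception false → false.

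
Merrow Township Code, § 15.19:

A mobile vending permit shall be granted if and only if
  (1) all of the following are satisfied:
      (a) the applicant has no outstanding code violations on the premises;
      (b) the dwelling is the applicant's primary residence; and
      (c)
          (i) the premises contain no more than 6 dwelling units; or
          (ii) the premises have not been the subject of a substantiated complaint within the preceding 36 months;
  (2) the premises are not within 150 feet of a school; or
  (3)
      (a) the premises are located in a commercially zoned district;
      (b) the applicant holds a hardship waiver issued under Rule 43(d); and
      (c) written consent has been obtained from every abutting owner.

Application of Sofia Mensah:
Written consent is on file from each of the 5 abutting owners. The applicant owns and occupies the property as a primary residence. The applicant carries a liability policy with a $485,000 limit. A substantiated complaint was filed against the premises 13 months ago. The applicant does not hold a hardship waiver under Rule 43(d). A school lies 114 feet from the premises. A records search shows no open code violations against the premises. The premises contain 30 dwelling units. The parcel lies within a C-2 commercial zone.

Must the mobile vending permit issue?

(a) no code violations — holds.
(b) primary residence — met.
(i) ≤ 6 units — not satisfied.
(ii) no complaint in 36 mo. — not met.
So (c) is not satisfied (F OR F).
So (1) is not satisfied (T AND T AND F).
(2) ≥150 ft from school — not satisfied.
(a) commercially zoned — met.
(b) hardship waiver — not met.
(c) all abutters consent — satisfied.
So (3) is not satisfied (T AND F AND T).
So Overall is not satisfied (F OR F OR F).

No — denied.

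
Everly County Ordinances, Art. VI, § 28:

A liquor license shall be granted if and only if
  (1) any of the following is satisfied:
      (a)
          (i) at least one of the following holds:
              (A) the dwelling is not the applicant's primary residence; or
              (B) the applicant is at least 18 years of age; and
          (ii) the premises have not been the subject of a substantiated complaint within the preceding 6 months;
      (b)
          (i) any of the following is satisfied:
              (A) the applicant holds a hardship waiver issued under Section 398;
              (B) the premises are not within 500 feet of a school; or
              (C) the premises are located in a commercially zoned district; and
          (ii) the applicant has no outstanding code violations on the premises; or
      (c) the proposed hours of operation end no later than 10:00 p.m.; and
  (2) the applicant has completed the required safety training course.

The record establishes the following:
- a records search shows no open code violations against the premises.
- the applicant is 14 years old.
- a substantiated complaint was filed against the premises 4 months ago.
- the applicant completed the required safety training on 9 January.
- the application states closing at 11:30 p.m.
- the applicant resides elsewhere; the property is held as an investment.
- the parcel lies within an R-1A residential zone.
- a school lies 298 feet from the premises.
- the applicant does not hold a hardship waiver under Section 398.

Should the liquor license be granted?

No — denied.

(A) not (primary residence) — satisfied.
(B) age ≥ 18 — fails.
(i) = T OR F = true.
(ii) no complaint in 6 mo. — fails.
So (a) is not satisfied (T AND F).
(A) hardship waiver — fails.
(B) ≥500 ft from school — not satisfied.
(C) commercially zoned — not met.
So (i) is not satisfied (F OR F OR F).
(ii) no code violations — holds.
(b): F AND T → false.
(c) closes by 10 p.m. — fails.
So (1) is not satisfied (F OR F OR F).
(2) safety training — holds.
Overall = F AND T = false.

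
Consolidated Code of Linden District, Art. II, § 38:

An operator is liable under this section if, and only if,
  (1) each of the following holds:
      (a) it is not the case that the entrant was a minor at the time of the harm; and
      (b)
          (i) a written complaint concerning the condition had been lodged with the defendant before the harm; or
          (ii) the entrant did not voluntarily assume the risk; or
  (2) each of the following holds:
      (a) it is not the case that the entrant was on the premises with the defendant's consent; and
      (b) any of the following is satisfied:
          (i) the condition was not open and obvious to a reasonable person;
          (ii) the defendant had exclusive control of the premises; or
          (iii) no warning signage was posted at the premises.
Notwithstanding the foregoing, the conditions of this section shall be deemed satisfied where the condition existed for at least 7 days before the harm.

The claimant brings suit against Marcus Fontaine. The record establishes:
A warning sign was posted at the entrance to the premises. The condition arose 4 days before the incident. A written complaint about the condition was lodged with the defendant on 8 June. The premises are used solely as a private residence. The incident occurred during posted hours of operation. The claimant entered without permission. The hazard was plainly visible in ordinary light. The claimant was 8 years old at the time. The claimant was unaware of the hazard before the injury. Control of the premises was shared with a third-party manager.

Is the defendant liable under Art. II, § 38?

No — not liable.

(a) not (entrant a minor) — not met.
(i) complaint lodged — met.
(ii) no assumed risk — holds.
(b): T OR T → true.
So (1) is not satisfied (F AND T).
(a) not (consent to enter) — satisfied.
(i) not open/obvious — not met.
(ii) exclusive control — fails.
(iii) no signage posted — not satisfied.
(b) = F OR F OR F = false.
(2): T AND F → false.
Overall = F OR F = false.
Exception (condition ≥7 days old) — not satisfied.
Result: main false OR exception false → false.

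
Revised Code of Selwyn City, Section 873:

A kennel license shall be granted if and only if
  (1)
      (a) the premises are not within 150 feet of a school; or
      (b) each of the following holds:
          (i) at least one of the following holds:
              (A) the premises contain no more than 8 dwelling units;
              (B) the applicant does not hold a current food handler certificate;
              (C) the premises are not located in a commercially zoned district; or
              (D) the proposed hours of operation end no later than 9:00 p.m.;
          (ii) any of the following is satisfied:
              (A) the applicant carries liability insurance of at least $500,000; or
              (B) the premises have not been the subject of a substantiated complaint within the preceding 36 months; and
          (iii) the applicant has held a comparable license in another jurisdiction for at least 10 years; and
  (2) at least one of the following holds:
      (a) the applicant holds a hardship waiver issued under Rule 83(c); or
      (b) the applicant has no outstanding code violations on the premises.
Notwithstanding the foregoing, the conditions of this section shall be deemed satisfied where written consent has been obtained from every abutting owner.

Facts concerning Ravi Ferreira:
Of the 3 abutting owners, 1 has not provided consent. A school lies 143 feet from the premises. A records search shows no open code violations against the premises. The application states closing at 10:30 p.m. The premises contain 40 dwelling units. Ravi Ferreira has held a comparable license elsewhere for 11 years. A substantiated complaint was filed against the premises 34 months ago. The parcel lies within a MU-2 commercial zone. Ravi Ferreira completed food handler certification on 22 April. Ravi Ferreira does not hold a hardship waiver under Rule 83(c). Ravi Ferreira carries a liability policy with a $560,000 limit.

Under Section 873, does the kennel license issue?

No — denied.

(a) ≥150 ft from school — fails.
(A) ≤ 8 units — not satisfied.
(B) not (food handler cert.) — not satisfied.
(C) not (commercially zoned) — not satisfied.
(D) closes by 9 p.m. — not met.
So (i) is not satisfied (F OR F OR F OR F).
(A) insurance ≥ $500,000 — met.
(B) no complaint in 36 mo. — not satisfied.
So (ii) is satisfied (T OR F).
(iii) prior license ≥ 10 yr — satisfied.
(b) = F AND T AND T = false.
So (1) is not satisfied (F OR F).
(a) hardship waiver — not satisfied.
(b) no code violations — satisfied.
So (2) is satisfied (F OR T).
Overall = F AND T = false.
Exception (all abutters consent) — not satisfied.
Result: main false OR exception false → false.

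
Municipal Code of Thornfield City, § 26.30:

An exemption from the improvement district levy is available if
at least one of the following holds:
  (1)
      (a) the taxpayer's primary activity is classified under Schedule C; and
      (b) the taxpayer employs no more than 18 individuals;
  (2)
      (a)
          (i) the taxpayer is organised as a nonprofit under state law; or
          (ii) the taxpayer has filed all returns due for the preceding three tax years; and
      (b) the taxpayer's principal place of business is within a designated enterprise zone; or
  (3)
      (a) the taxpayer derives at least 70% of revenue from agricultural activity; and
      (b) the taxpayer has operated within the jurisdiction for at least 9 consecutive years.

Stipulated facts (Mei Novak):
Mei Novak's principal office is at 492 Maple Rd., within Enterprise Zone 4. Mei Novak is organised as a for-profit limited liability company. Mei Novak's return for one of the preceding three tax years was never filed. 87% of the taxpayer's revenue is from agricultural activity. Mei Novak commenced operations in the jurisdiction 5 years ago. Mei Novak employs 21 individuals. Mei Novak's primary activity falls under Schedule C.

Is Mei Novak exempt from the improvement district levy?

No — not exempt.

(a) Schedule C activity — satisfied.
(b) ≤ 18 employees — not met.
So (1) is not satisfied (T AND F).
(i) nonprofit — not satisfied.
(ii) returns current — fails.
So (a) is not satisfied (F OR F).
(b) in enterprise zone — holds.
(2) = F AND T = false.
(a) ≥70% agricultural — met.
(b) ≥ 9 yrs in jurisdiction — not satisfied.
(3): T AND F → false.
So Overall is not satisfied (F OR F OR F).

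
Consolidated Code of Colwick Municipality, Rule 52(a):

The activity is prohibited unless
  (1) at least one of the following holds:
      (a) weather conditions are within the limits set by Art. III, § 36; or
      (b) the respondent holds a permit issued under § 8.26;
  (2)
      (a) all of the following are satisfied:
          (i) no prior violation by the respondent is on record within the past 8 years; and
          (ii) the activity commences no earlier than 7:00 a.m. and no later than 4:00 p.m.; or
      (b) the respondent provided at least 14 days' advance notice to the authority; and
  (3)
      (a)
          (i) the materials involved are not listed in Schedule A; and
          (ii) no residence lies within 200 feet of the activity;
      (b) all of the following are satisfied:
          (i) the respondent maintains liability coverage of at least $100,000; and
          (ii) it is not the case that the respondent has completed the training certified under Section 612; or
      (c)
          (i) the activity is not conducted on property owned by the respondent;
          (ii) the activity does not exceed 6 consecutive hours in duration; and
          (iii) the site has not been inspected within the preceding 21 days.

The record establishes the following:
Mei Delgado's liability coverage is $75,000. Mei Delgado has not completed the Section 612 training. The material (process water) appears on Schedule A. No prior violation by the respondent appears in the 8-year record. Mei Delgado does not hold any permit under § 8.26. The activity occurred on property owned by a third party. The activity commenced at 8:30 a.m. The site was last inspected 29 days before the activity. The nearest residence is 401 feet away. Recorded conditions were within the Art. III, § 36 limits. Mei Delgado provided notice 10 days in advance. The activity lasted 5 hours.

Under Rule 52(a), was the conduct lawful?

(a) weather ok — holds.
(b) holds permit — not satisfied.
(1): T OR F → true.
(i) no prior violation — holds.
(ii) start within hours — satisfied.
So (a) is satisfied (T AND T).
(b) ≥14 days' notice — fails.
So (2) is satisfied (T OR F).
(i) not (Schedule A material) — fails.
(ii) no residence in 200 ft — holds.
So (a) is not satisfied (F AND T).
(i) coverage ≥ $100,000 — not met.
(ii) not (training certified) — met.
(b): F AND T → false.
(i) not (own property) — satisfied.
(ii) ≤ 6 hrs duration — holds.
(iii) not (site inspected) — met.
(c) = T AND T AND T = true.
(3) = F OR F OR T = true.
Overall: T AND T AND T → true.

Yes — lawful.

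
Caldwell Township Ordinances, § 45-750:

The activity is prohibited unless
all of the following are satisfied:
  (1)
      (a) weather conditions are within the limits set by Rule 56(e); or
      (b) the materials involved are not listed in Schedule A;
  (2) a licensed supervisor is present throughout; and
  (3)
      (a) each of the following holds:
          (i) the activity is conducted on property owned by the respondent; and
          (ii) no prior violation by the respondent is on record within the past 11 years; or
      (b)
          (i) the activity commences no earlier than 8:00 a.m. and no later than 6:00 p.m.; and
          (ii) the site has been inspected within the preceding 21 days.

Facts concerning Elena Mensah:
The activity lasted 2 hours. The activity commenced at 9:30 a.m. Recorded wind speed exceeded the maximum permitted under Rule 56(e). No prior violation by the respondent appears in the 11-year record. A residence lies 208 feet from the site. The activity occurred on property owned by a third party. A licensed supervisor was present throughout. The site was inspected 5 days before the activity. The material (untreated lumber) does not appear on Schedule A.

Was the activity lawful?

Yes — lawful.

(a) weather ok — not satisfied.
(b) not (Schedule A material) — satisfied.
So (1) is satisfied (F OR T).
(2) supervisor present — holds.
(i) own property — fails.
(ii) no prior violation — holds.
(a) = F AND T = false.
(i) start within hours — met.
(ii) site inspected — satisfied.
(b) = T AND T = true.
So (3) is satisfied (F OR T).
Overall = T AND T AND T = true.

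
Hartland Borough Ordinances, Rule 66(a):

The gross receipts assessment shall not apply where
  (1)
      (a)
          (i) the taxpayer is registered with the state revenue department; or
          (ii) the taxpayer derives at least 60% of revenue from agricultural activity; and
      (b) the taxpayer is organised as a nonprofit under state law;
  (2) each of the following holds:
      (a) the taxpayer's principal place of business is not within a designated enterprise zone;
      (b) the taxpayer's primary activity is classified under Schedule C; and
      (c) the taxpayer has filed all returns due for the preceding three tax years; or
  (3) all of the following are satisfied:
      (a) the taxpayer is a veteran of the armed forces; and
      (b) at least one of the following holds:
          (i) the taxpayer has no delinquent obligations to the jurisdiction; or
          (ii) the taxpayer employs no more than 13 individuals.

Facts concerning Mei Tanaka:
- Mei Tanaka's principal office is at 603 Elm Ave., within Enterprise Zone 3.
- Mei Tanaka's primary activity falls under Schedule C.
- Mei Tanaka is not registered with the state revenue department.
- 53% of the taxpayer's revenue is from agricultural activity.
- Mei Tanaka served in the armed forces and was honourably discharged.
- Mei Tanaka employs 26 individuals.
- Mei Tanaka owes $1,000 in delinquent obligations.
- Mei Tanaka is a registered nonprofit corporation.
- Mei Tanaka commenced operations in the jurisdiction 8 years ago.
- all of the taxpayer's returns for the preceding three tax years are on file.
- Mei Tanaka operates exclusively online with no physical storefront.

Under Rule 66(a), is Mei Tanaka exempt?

(i) state-registered — fails.
(ii) ≥60% agricultural — not satisfied.
(a): F OR F → false.
(b) nonprofit — holds.
(1): F AND T → false.
(a) not (in enterprise zone) — fails.
(b) Schedule C activity — met.
(c) returns current — satisfied.
So (2) is not satisfied (F AND T AND T).
(a) veteran — satisfied.
(i) no delinquency — not met.
(ii) ≤ 13 employees — fails.
So (b) is not satisfied (F OR F).
(3): T AND F → false.
So Overall is not satisfied (F OR F OR F).

No — not exempt.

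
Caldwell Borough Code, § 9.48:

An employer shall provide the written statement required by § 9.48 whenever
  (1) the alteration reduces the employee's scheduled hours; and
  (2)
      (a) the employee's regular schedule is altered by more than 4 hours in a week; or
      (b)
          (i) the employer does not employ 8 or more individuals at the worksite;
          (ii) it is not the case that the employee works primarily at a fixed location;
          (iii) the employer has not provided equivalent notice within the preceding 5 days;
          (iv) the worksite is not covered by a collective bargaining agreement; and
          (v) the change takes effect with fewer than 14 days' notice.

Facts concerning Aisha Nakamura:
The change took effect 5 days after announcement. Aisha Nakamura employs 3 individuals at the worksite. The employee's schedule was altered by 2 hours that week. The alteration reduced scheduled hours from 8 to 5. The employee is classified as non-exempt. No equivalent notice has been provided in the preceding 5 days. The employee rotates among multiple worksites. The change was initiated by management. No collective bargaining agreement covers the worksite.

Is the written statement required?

Yes — required.

(1) hours reduced — met.
(a) schedule shift > 4h — fails.
(i) not (≥ 8 at site) — satisfied.
(ii) not (fixed location) — holds.
(iii) no recent notice — satisfied.
(iv) no CBA — met.
(v) < 14 days' notice — holds.
(b): T AND T AND T AND T AND T → true.
So (2) is satisfied (F OR T).
Overall = T AND T = true.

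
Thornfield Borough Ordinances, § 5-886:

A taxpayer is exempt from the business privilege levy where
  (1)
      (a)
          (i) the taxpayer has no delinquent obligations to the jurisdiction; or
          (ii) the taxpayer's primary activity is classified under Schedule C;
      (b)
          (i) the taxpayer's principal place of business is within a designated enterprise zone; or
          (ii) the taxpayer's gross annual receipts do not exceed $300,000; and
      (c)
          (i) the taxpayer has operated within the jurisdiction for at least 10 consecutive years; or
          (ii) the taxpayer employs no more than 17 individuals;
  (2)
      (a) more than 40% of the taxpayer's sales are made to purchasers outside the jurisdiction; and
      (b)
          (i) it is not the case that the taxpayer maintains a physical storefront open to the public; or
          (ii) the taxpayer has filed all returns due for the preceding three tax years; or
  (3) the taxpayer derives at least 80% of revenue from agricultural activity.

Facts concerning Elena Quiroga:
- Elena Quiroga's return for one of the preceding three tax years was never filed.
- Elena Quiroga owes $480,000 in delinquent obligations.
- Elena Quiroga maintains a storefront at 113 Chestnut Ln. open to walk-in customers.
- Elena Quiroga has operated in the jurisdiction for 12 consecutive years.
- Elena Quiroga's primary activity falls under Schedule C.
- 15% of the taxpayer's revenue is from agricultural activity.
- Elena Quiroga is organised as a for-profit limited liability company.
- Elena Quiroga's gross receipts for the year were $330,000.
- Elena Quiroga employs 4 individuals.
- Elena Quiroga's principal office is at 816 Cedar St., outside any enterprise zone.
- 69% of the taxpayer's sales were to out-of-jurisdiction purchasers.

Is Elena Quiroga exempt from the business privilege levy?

(i) no delinquency — not met.
(ii) Schedule C activity — met.
So (a) is satisfied (F OR T).
(i) in enterprise zone — fails.
(ii) receipts ≤ $300,000 — not satisfied.
(b) = F OR F = false.
(i) ≥ 10 yrs in jurisdiction — met.
(ii) ≤ 17 employees — met.
(c) = T OR T = true.
So (1) is not satisfied (T AND F AND T).
(a) >40% out-of-jur. sales — met.
(i) not (has storefront) — fails.
(ii) returns current — fails.
(b): F OR F → false.
(2) = T AND F = false.
(3) ≥80% agricultural — not met.
Overall: F OR F OR F → false.

No — not exempt.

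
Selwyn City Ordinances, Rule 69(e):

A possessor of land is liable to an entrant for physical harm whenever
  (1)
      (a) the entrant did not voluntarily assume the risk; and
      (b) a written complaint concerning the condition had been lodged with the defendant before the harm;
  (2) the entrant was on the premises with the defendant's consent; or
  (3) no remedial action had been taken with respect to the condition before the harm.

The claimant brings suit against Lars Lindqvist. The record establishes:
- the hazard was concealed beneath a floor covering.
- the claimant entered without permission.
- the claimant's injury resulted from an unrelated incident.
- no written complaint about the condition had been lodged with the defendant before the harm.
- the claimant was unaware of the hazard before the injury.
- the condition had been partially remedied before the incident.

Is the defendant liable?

No — not liable.

(a) no assumed risk — holds.
(b) complaint lodged — not satisfied.
So (1) is not satisfied (T AND F).
(2) consent to enter — fails.
(3) no remedial action — fails.
Overall = F OR F OR F = false.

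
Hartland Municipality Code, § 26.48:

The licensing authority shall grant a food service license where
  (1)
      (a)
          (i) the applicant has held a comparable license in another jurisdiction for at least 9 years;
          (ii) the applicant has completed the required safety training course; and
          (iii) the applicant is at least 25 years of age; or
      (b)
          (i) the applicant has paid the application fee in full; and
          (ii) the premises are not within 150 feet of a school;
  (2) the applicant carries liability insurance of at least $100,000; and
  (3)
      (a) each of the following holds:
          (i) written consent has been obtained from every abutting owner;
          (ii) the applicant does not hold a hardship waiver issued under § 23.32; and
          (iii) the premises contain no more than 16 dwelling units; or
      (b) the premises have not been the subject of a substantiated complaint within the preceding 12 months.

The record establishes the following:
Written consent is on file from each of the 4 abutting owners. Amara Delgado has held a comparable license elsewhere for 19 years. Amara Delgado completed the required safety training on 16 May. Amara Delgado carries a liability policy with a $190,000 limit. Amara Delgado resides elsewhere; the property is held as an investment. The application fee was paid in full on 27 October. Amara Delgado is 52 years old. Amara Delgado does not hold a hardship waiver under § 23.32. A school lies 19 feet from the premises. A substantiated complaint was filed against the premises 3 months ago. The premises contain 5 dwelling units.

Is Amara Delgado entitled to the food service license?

Yes — granted.

(i) prior license ≥ 9 yr — holds.
(ii) safety training — satisfied.
(iii) age ≥ 25 — met.
So (a) is satisfied (T AND T AND T).
(i) fee paid — satisfied.
(ii) ≥150 ft from school — fails.
So (b) is not satisfied (T AND F).
(1) = T OR F = true.
(2) insurance ≥ $100,000 — met.
(i) all abutters consent — met.
(ii) not (hardship waiver) — satisfied.
(iii) ≤ 16 units — met.
So (a) is satisfied (T AND T AND T).
(b) no complaint in 12 mo. — not satisfied.
So (3) is satisfied (T OR F).
So Overall is satisfied (T AND T AND T).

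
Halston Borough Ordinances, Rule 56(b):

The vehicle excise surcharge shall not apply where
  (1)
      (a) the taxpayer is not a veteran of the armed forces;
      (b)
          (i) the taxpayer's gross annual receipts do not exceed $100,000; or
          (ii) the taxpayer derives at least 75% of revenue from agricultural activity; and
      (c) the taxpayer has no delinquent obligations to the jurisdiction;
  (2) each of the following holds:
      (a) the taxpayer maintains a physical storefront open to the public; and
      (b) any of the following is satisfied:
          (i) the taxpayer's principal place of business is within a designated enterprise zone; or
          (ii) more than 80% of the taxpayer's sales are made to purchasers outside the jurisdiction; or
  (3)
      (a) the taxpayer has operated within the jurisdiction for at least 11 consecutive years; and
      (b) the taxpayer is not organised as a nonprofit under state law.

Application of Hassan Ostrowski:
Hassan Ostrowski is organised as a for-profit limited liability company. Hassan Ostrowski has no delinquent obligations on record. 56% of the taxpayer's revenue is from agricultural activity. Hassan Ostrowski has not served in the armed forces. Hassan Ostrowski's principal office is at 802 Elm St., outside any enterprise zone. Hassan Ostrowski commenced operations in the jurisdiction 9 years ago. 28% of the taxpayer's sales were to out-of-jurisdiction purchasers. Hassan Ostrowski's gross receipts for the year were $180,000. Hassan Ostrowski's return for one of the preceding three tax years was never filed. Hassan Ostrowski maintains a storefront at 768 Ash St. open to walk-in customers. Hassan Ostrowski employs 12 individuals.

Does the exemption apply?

(a) not (veteran) — satisfied.
(i) receipts ≤ $100,000 — fails.
(ii) ≥75% agricultural — fails.
(b): F OR F → false.
(c) no delinquency — satisfied.
So (1) is not satisfied (T AND F AND T).
(a) has storefront — met.
(i) in enterprise zone — not satisfied.
(ii) >80% out-of-jur. sales — fails.
So (b) is not satisfied (F OR F).
So (2) is not satisfied (T AND F).
(a) ≥ 11 yrs in jurisdiction — not met.
(b) not (nonprofit) — satisfied.
(3) = F AND T = false.
Overall: F OR F OR F → false.

No — not exempt.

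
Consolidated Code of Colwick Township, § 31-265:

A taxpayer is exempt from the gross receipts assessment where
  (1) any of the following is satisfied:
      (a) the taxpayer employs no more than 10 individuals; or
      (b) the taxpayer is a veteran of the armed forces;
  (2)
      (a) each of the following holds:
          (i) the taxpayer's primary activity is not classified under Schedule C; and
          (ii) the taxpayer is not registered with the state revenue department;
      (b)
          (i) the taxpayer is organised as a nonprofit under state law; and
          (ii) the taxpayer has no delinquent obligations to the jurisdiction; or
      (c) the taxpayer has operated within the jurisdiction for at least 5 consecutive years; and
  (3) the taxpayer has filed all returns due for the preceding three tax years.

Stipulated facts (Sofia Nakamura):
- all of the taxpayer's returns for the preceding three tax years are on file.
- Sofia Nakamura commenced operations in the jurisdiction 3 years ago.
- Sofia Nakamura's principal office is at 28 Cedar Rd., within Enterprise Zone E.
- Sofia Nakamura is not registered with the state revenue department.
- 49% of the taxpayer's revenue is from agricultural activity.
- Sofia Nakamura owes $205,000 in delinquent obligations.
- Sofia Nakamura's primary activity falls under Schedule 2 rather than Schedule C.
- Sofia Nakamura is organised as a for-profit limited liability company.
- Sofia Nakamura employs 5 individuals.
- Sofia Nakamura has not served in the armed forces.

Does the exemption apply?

Yes — exempt.

(a) ≤ 10 employees — met.
(b) veteran — not satisfied.
(1) = T OR F = true.
(i) not (Schedule C activity) — satisfied.
(ii) not (state-registered) — holds.
(a): T AND T → true.
(i) nonprofit — not satisfied.
(ii) no delinquency — fails.
So (b) is not satisfied (F AND F).
(c) ≥ 5 yrs in jurisdiction — not met.
(2) = T OR F OR F = true.
(3) returns current — holds.
So Overall is satisfied (T AND T AND T).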